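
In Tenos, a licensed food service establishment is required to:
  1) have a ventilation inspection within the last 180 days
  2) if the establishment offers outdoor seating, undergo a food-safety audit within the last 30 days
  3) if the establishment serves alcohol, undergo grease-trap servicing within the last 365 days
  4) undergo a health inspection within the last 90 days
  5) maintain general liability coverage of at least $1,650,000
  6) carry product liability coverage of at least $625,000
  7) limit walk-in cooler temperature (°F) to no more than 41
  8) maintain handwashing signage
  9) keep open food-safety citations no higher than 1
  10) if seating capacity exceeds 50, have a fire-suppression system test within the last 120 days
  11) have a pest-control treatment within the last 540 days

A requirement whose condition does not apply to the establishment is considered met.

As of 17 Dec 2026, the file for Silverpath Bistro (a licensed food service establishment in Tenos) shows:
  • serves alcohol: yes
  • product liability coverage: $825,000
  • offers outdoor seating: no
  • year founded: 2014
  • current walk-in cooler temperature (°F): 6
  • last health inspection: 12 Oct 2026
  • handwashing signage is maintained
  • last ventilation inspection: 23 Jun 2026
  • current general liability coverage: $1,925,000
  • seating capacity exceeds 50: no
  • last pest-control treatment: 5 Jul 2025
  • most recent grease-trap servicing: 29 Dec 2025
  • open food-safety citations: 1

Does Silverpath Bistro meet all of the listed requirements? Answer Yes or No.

1. ventilation inspection 177 days ago vs limit 180 → met
2. condition 'offers outdoor seating' does not hold → requirement n/a → met
3. condition 'serves alcohol' holds; grease-trap servicing 353 days ago vs limit 365 → met
4. health inspection 66 days ago vs limit 90 → met
5. general liability coverage $1,925,000 ≥ $1,650,000 → met
6. product liability coverage $825,000 ≥ $625,000 → met
7. walk-in cooler temperature (°F) 6 ≤ 41 → met
8. handwashing signage present → met
9. open food-safety citations 1 ≤ 1 → met
10. condition 'seating capacity exceeds 50' does not hold → requirement n/a → met
11. pest-control treatment 530 days ago vs limit 540 → met
All met.

Yes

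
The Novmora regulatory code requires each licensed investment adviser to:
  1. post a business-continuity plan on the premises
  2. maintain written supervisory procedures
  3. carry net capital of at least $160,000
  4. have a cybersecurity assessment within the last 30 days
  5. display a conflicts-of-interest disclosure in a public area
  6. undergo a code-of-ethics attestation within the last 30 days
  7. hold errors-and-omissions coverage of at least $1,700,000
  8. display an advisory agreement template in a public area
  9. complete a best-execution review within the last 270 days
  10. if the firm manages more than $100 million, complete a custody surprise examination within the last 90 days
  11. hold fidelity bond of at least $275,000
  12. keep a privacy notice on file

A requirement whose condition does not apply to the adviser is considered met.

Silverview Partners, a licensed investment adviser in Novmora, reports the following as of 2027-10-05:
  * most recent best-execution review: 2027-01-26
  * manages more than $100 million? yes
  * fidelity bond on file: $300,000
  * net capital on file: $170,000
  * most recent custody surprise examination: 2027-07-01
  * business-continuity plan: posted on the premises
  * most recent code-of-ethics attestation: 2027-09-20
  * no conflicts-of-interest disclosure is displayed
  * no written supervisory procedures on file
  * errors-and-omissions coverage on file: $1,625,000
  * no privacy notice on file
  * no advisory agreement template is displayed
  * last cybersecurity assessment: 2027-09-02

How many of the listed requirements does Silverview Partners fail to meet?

1. business-continuity plan present → met
2. written supervisory procedures absent → not met
3. net capital $170,000 ≥ $160,000 → met
4. cybersecurity assessment 33 days ago vs limit 30 → not met
5. conflicts-of-interest disclosure absent → not met
6. code-of-ethics attestation 15 days ago vs limit 30 → met
7. errors-and-omissions coverage $1,625,000 < $1,700,000 → not met
8. advisory agreement template absent → not met
9. best-execution review 252 days ago vs limit 270 → met
10. condition 'manages more than $100 million' holds; custody surprise examination 96 days ago vs limit 90 → not met
11. fidelity bond $300,000 ≥ $275,000 → met
12. privacy notice absent → not met
Not met: 7 of 12

7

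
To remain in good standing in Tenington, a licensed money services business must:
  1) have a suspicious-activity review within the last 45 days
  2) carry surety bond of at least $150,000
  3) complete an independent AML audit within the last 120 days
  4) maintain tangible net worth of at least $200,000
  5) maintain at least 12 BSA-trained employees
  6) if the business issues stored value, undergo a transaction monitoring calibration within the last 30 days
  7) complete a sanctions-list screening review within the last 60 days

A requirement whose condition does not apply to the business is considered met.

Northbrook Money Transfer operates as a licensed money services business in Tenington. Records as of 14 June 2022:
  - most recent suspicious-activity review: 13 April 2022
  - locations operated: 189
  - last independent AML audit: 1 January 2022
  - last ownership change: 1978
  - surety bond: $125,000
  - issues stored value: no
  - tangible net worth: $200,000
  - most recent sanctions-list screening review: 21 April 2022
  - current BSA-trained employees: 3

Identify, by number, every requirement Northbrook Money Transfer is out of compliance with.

1. suspicious-activity review 62 days ago vs limit 45 → not met
2. surety bond $125,000 < $150,000 → not met
3. independent AML audit 164 days ago vs limit 120 → not met
4. tangible net worth $200,000 ≥ $200,000 → met
5. BSA-trained employees 3 < 12 → not met
6. condition 'issues stored value' does not hold → requirement n/a → met
7. sanctions-list screening review 54 days ago vs limit 60 → met
Not met: 1, 2, 3, 5

1, 2, 3, 5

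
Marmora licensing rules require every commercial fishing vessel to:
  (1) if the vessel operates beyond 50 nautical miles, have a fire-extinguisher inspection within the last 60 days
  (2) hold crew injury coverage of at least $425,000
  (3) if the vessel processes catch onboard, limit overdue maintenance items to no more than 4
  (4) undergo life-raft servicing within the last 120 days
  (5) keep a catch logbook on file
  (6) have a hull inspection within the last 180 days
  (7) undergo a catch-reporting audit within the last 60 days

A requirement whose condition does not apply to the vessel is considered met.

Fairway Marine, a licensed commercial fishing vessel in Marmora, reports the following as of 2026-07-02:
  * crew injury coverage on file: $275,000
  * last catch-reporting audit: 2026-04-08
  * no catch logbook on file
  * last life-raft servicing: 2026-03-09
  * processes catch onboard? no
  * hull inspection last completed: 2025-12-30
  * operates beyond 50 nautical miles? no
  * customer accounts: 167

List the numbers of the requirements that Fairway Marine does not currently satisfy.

1. condition 'operates beyond 50 nautical miles' does not hold → requirement n/a → met
2. crew injury coverage $275,000 < $425,000 → not met
3. condition 'processes catch onboard' does not hold → requirement n/a → met
4. life-raft servicing 115 days ago vs limit 120 → met
5. catch logbook absent → not met
6. hull inspection 184 days ago vs limit 180 → not met
7. catch-reporting audit 85 days ago vs limit 60 → not met
Not met: 2, 5, 6, 7

2, 5, 6, 7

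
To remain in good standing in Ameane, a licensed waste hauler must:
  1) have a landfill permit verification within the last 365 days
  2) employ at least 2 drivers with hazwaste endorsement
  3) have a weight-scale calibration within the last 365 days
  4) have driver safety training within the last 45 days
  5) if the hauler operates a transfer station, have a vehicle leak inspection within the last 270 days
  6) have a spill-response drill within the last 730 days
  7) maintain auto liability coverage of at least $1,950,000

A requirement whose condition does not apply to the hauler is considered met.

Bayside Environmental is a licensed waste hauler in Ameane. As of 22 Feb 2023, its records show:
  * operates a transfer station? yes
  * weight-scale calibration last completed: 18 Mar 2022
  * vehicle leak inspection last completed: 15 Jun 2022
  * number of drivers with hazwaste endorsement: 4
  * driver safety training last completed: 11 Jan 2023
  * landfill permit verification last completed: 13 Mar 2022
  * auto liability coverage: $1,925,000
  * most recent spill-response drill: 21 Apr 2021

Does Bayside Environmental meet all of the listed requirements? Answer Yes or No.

1. landfill permit verification 346 days ago vs limit 365 → met
2. drivers with hazwaste endorsement 4 ≥ 2 → met
3. weight-scale calibration 341 days ago vs limit 365 → met
4. driver safety training 42 days ago vs limit 45 → met
5. condition 'operates a transfer station' holds; vehicle leak inspection 252 days ago vs limit 270 → met
6. spill-response drill 672 days ago vs limit 730 → met
7. auto liability coverage $1,925,000 < $1,950,000 → not met
Not met: 7

No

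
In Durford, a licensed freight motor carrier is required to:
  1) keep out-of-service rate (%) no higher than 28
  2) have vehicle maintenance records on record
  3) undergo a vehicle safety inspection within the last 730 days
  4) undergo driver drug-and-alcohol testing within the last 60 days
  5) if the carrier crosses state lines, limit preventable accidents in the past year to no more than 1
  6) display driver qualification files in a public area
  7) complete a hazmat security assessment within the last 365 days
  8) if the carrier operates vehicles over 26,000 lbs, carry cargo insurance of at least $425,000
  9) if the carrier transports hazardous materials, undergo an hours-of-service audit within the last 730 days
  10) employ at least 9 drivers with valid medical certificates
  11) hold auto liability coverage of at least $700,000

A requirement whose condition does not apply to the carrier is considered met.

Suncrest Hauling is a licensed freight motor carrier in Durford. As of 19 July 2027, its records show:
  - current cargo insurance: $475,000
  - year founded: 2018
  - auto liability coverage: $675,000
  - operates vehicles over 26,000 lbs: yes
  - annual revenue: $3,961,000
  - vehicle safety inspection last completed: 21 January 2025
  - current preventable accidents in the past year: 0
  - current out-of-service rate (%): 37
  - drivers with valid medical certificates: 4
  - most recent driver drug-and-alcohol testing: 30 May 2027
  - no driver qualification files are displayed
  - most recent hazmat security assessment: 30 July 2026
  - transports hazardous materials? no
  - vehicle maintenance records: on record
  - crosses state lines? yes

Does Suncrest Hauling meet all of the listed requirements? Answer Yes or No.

1. out-of-service rate (%) 37 > 28 → not met
2. vehicle maintenance records present → met
3. vehicle safety inspection 909 days ago vs limit 730 → not met
4. driver drug-and-alcohol testing 50 days ago vs limit 60 → met
5. condition 'crosses state lines' holds; preventable accidents in the past year 0 ≤ 1 → met
6. driver qualification files absent → not met
7. hazmat security assessment 354 days ago vs limit 365 → met
8. condition 'operates vehicles over 26,000 lbs' holds; cargo insurance $475,000 ≥ $425,000 → met
9. condition 'transports hazardous materials' does not hold → requirement n/a → met
10. drivers with valid medical certificates 4 < 9 → not met
11. auto liability coverage $675,000 < $700,000 → not met
Not met: 1, 3, 6, 10, 11

No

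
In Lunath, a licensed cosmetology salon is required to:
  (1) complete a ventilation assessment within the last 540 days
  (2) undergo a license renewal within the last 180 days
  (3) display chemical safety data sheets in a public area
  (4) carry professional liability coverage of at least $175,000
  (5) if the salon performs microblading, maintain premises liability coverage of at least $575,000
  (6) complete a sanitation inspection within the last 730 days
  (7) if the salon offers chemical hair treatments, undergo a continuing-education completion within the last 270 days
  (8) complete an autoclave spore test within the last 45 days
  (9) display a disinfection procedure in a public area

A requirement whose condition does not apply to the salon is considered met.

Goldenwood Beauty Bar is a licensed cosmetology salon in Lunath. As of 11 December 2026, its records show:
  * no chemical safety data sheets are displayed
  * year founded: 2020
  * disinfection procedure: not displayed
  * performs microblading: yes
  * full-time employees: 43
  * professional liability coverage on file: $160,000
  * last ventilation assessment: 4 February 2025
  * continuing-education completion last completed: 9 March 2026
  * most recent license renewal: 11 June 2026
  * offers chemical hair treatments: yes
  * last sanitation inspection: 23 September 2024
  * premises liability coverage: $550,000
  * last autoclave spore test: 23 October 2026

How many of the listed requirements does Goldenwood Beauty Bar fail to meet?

1. ventilation assessment 675 days ago vs limit 540 → not met
2. license renewal 183 days ago vs limit 180 → not met
3. chemical safety data sheets absent → not met
4. professional liability coverage $160,000 < $175,000 → not met
5. condition 'performs microblading' holds; premises liability coverage $550,000 < $575,000 → not met
6. sanitation inspection 809 days ago vs limit 730 → not met
7. condition 'offers chemical hair treatments' holds; continuing-education completion 277 days ago vs limit 270 → not met
8. autoclave spore test 49 days ago vs limit 45 → not met
9. disinfection procedure absent → not met
Not met: 9 of 9

9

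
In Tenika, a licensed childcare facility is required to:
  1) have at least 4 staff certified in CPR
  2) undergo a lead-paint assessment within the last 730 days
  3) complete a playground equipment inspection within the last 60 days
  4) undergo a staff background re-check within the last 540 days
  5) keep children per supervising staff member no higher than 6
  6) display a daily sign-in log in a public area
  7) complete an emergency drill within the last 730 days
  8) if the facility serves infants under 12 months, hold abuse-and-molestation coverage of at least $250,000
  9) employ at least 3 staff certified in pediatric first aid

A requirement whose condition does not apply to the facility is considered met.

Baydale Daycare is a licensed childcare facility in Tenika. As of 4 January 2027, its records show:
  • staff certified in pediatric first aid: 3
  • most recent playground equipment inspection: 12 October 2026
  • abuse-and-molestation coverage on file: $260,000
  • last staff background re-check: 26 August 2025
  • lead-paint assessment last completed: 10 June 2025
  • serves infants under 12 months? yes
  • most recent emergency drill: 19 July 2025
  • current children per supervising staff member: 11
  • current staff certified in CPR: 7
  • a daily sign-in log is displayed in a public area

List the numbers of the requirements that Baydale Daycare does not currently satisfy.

1. staff certified in CPR 7 ≥ 4 → met
2. lead-paint assessment 573 days ago vs limit 730 → met
3. playground equipment inspection 84 days ago vs limit 60 → not met
4. staff background re-check 496 days ago vs limit 540 → met
5. children per supervising staff member 11 > 6 → not met
6. daily sign-in log present → met
7. emergency drill 534 days ago vs limit 730 → met
8. condition 'serves infants under 12 months' holds; abuse-and-molestation coverage $260,000 ≥ $250,000 → met
9. staff certified in pediatric first aid 3 ≥ 3 → met
Not met: 3, 5

3, 5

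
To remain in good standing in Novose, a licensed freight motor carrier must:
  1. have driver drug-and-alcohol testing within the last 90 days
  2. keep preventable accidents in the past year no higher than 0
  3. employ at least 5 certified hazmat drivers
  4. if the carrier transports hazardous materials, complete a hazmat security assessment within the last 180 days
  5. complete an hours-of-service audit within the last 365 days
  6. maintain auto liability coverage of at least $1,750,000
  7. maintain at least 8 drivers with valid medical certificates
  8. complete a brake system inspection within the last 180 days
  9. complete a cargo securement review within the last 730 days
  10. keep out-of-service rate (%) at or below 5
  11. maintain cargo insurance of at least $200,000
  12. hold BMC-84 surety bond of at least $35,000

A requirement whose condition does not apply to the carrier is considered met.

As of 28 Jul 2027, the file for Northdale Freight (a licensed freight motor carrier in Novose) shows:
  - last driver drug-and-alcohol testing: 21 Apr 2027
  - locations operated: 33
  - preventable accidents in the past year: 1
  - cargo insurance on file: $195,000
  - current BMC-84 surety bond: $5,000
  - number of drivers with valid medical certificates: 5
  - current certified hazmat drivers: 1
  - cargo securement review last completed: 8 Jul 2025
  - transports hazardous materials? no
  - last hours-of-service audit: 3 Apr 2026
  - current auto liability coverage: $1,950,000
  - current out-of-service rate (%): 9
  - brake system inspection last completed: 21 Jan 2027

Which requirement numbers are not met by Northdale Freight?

1. driver drug-and-alcohol testing 98 days ago vs limit 90 → not met
2. preventable accidents in the past year 1 > 0 → not met
3. certified hazmat drivers 1 < 5 → not met
4. condition 'transports hazardous materials' does not hold → requirement n/a → met
5. hours-of-service audit 481 days ago vs limit 365 → not met
6. auto liability coverage $1,950,000 ≥ $1,750,000 → met
7. drivers with valid medical certificates 5 < 8 → not met
8. brake system inspection 188 days ago vs limit 180 → not met
9. cargo securement review 750 days ago vs limit 730 → not met
10. out-of-service rate (%) 9 > 5 → not met
11. cargo insurance $195,000 < $200,000 → not met
12. BMC-84 surety bond $5,000 < $35,000 → not met
Not met: 1, 2, 3, 5, 7, 8, 9, 10, 11, 12

1, 2, 3, 5, 7, 8, 9, 10, 11, 12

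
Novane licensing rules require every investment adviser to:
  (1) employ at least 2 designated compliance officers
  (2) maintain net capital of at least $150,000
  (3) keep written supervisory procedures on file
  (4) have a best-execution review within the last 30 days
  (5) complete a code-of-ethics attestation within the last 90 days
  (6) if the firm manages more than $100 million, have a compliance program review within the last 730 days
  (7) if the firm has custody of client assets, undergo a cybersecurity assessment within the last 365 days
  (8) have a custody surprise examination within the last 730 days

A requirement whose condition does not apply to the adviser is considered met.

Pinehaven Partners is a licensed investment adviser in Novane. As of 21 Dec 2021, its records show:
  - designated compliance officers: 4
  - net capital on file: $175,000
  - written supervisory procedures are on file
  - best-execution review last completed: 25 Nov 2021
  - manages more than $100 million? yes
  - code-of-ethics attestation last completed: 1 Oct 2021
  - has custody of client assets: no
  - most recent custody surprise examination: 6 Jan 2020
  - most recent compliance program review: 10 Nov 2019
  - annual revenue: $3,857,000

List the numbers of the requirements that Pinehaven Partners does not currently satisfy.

1. designated compliance officers 4 ≥ 2 → met
2. net capital $175,000 ≥ $150,000 → met
3. written supervisory procedures present → met
4. best-execution review 26 days ago vs limit 30 → met
5. code-of-ethics attestation 81 days ago vs limit 90 → met
6. condition 'manages more than $100 million' holds; compliance program review 772 days ago vs limit 730 → not met
7. condition 'has custody of client assets' does not hold → requirement n/a → met
8. custody surprise examination 715 days ago vs limit 730 → met
Not met: 6

6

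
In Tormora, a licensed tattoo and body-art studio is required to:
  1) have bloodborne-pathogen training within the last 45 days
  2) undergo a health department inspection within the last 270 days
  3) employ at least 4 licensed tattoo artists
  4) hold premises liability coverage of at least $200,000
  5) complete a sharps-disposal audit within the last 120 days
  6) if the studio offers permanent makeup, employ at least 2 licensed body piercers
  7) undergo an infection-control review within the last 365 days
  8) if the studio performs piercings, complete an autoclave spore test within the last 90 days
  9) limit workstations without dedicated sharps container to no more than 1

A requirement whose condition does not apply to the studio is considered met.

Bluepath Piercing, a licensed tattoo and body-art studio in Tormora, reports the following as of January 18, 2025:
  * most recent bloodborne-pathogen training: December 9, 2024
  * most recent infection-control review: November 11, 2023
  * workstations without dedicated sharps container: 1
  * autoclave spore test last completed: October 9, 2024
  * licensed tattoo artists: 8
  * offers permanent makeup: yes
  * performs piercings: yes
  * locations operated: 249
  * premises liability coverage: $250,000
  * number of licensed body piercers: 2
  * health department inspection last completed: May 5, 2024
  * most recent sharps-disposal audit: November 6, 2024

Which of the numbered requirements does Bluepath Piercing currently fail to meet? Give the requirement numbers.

1. bloodborne-pathogen training 40 days ago vs limit 45 → met
2. health department inspection 258 days ago vs limit 270 → met
3. licensed tattoo artists 8 ≥ 4 → met
4. premises liability coverage $250,000 ≥ $200,000 → met
5. sharps-disposal audit 73 days ago vs limit 120 → met
6. condition 'offers permanent makeup' holds; licensed body piercers 2 ≥ 2 → met
7. infection-control review 434 days ago vs limit 365 → not met
8. condition 'performs piercings' holds; autoclave spore test 101 days ago vs limit 90 → not met
9. workstations without dedicated sharps container 1 ≤ 1 → met
Not met: 7, 8

7, 8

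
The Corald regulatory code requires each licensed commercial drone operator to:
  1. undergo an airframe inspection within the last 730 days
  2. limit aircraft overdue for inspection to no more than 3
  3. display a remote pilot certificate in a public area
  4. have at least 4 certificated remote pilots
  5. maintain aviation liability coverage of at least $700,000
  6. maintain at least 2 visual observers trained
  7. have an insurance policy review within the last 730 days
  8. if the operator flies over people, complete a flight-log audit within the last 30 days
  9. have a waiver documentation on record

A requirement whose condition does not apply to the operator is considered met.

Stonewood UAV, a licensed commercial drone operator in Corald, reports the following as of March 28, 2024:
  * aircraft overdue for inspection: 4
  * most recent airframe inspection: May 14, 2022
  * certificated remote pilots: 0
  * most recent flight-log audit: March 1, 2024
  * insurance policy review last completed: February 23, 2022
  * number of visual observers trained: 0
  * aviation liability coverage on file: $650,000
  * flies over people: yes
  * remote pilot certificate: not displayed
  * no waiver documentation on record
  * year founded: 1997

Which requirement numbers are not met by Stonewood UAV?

2, 3, 4, 5, 6, 7, 9

1. airframe inspection 684 days ago vs limit 730 → met
2. aircraft overdue for inspection 4 > 3 → not met
3. remote pilot certificate absent → not met
4. certificated remote pilots 0 < 4 → not met
5. aviation liability coverage $650,000 < $700,000 → not met
6. visual observers trained 0 < 2 → not met
7. insurance policy review 764 days ago vs limit 730 → not met
8. condition 'flies over people' holds; flight-log audit 27 days ago vs limit 30 → met
9. waiver documentation absent → not met
Not met: 2, 3, 4, 5, 6, 7, 9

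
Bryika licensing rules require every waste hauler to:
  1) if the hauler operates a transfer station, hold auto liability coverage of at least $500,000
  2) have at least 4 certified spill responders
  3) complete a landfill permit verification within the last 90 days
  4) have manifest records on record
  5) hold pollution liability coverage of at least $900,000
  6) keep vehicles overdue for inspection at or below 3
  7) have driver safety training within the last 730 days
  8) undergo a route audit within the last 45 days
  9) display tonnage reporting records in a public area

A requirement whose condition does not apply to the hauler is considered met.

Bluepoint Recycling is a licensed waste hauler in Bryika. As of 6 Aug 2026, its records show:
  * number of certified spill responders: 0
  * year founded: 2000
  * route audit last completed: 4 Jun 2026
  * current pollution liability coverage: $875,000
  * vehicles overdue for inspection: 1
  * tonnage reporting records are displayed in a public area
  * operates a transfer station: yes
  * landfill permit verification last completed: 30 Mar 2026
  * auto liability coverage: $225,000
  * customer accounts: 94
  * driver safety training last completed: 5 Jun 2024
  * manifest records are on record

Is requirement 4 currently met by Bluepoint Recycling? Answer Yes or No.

Yes

4. manifest records present → met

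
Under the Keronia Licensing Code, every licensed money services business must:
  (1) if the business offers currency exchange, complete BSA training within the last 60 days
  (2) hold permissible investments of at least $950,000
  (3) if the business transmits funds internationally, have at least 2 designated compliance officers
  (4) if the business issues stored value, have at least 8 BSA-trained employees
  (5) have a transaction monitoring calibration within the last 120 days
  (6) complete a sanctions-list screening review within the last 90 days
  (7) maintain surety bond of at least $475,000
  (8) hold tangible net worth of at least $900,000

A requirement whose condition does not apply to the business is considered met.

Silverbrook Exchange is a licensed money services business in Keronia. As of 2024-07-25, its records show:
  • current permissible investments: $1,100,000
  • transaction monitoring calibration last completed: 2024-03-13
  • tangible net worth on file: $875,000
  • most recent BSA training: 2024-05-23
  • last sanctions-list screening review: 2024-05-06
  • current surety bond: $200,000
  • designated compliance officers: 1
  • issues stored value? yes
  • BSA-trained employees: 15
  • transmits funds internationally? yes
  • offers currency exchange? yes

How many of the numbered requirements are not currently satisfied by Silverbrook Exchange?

1. condition 'offers currency exchange' holds; BSA training 63 days ago vs limit 60 → not met
2. permissible investments $1,100,000 ≥ $950,000 → met
3. condition 'transmits funds internationally' holds; designated compliance officers 1 < 2 → not met
4. condition 'issues stored value' holds; BSA-trained employees 15 ≥ 8 → met
5. transaction monitoring calibration 134 days ago vs limit 120 → not met
6. sanctions-list screening review 80 days ago vs limit 90 → met
7. surety bond $200,000 < $475,000 → not met
8. tangible net worth $875,000 < $900,000 → not met
Not met: 5 of 8

5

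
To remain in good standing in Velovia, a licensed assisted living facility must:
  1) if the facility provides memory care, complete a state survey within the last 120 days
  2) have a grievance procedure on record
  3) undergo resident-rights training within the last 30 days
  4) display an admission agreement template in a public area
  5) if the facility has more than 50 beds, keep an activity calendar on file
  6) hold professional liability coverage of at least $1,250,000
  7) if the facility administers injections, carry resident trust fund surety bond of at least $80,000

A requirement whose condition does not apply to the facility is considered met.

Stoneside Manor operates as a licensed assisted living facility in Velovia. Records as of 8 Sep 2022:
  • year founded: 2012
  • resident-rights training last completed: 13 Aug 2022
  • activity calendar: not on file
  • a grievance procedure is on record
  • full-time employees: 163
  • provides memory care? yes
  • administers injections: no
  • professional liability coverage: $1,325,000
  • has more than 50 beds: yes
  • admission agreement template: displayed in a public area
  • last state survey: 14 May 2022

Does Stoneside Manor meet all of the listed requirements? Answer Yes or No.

1. condition 'provides memory care' holds; state survey 117 days ago vs limit 120 → met
2. grievance procedure present → met
3. resident-rights training 26 days ago vs limit 30 → met
4. admission agreement template present → met
5. condition 'has more than 50 beds' holds; activity calendar absent → not met
6. professional liability coverage $1,325,000 ≥ $1,250,000 → met
7. condition 'administers injections' does not hold → requirement n/a → met
Not met: 5

No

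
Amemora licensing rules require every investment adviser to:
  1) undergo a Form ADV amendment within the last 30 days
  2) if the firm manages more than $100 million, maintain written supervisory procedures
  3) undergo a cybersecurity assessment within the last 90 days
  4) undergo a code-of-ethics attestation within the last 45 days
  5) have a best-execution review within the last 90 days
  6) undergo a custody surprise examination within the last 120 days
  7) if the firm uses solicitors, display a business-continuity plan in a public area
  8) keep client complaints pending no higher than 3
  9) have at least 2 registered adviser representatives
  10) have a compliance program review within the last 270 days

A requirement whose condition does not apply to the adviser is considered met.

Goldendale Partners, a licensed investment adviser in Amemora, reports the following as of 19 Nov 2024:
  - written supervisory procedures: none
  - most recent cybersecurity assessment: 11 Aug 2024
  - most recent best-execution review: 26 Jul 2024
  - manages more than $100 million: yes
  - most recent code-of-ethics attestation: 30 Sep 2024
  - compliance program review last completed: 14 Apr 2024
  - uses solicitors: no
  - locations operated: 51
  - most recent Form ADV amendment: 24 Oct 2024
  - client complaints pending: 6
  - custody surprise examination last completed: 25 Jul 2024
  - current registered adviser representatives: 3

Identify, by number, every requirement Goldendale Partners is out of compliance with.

1. Form ADV amendment 26 days ago vs limit 30 → met
2. condition 'manages more than $100 million' holds; written supervisory procedures absent → not met
3. cybersecurity assessment 100 days ago vs limit 90 → not met
4. code-of-ethics attestation 50 days ago vs limit 45 → not met
5. best-execution review 116 days ago vs limit 90 → not met
6. custody surprise examination 117 days ago vs limit 120 → met
7. condition 'uses solicitors' does not hold → requirement n/a → met
8. client complaints pending 6 > 3 → not met
9. registered adviser representatives 3 ≥ 2 → met
10. compliance program review 219 days ago vs limit 270 → met
Not met: 2, 3, 4, 5, 8

2, 3, 4, 5, 8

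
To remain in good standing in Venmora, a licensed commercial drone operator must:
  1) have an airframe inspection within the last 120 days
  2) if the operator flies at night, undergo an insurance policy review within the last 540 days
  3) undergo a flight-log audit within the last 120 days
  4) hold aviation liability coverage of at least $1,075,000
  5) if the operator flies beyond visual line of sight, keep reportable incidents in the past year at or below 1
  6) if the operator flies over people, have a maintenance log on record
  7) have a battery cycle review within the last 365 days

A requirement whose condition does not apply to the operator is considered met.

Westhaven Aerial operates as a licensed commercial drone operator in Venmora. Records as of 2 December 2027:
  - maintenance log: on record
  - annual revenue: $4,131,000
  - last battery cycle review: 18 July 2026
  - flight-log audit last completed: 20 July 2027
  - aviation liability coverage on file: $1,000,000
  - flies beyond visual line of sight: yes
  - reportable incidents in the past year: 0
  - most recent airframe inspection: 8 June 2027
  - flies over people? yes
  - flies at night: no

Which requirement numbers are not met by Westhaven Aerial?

1, 3, 4, 7

1. airframe inspection 177 days ago vs limit 120 → not met
2. condition 'flies at night' does not hold → requirement n/a → met
3. flight-log audit 135 days ago vs limit 120 → not met
4. aviation liability coverage $1,000,000 < $1,075,000 → not met
5. condition 'flies beyond visual line of sight' holds; reportable incidents in the past year 0 ≤ 1 → met
6. condition 'flies over people' holds; maintenance log present → met
7. battery cycle review 502 days ago vs limit 365 → not met
Not met: 1, 3, 4, 7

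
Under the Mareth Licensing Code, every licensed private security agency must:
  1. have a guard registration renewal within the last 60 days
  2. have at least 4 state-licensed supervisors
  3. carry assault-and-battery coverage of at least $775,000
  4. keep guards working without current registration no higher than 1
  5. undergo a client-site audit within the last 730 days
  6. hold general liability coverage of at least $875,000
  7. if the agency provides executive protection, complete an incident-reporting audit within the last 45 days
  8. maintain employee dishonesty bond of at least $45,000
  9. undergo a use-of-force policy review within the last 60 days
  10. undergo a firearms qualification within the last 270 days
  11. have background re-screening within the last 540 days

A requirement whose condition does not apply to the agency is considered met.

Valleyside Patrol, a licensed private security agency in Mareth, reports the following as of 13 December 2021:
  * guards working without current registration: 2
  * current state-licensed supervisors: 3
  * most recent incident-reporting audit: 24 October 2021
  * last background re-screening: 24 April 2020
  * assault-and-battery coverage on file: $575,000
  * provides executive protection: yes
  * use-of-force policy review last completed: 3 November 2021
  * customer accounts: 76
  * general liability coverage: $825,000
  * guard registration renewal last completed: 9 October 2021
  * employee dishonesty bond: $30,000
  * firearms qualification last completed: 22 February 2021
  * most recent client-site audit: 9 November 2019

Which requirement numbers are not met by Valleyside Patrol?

1, 2, 3, 4, 5, 6, 7, 8, 10, 11

1. guard registration renewal 65 days ago vs limit 60 → not met
2. state-licensed supervisors 3 < 4 → not met
3. assault-and-battery coverage $575,000 < $775,000 → not met
4. guards working without current registration 2 > 1 → not met
5. client-site audit 765 days ago vs limit 730 → not met
6. general liability coverage $825,000 < $875,000 → not met
7. condition 'provides executive protection' holds; incident-reporting audit 50 days ago vs limit 45 → not met
8. employee dishonesty bond $30,000 < $45,000 → not met
9. use-of-force policy review 40 days ago vs limit 60 → met
10. firearms qualification 294 days ago vs limit 270 → not met
11. background re-screening 598 days ago vs limit 540 → not met
Not met: 1, 2, 3, 4, 5, 6, 7, 8, 10, 11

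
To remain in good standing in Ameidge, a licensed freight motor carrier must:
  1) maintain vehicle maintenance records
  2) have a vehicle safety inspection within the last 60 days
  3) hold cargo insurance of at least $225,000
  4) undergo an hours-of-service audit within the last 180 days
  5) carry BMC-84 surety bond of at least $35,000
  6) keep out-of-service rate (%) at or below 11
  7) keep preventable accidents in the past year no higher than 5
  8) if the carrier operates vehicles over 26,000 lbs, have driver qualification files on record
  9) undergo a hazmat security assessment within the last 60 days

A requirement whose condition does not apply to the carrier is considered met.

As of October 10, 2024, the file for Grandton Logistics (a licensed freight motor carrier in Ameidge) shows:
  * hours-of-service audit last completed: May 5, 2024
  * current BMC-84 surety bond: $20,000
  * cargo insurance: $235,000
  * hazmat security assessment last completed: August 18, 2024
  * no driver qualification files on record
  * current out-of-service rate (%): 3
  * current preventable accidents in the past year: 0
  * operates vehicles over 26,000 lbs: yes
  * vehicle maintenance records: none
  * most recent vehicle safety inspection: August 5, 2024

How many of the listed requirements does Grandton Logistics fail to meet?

4

1. vehicle maintenance records absent → not met
2. vehicle safety inspection 66 days ago vs limit 60 → not met
3. cargo insurance $235,000 ≥ $225,000 → met
4. hours-of-service audit 158 days ago vs limit 180 → met
5. BMC-84 surety bond $20,000 < $35,000 → not met
6. out-of-service rate (%) 3 ≤ 11 → met
7. preventable accidents in the past year 0 ≤ 5 → met
8. condition 'operates vehicles over 26,000 lbs' holds; driver qualification files absent → not met
9. hazmat security assessment 53 days ago vs limit 60 → met
Not met: 4 of 9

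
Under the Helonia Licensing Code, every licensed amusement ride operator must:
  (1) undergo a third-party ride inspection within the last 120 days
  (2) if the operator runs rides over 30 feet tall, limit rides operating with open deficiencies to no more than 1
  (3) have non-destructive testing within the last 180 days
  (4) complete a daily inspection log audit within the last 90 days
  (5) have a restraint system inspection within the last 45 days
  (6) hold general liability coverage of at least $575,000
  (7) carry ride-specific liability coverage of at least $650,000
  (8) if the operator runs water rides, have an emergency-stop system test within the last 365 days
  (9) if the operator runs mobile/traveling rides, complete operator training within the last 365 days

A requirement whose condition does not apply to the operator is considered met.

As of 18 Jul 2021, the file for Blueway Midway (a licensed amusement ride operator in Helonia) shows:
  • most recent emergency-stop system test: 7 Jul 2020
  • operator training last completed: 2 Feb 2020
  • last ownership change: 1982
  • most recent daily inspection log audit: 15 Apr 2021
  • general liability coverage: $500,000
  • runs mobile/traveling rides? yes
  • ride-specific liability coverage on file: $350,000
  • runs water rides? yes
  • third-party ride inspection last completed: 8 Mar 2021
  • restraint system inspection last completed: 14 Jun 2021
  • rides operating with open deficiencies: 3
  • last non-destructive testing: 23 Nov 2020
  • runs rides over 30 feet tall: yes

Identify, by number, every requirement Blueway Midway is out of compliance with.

1. third-party ride inspection 132 days ago vs limit 120 → not met
2. condition 'runs rides over 30 feet tall' holds; rides operating with open deficiencies 3 > 1 → not met
3. non-destructive testing 237 days ago vs limit 180 → not met
4. daily inspection log audit 94 days ago vs limit 90 → not met
5. restraint system inspection 34 days ago vs limit 45 → met
6. general liability coverage $500,000 < $575,000 → not met
7. ride-specific liability coverage $350,000 < $650,000 → not met
8. condition 'runs water rides' holds; emergency-stop system test 376 days ago vs limit 365 → not met
9. condition 'runs mobile/traveling rides' holds; operator training 532 days ago vs limit 365 → not met
Not met: 1, 2, 3, 4, 6, 7, 8, 9

1, 2, 3, 4, 6, 7, 8, 9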